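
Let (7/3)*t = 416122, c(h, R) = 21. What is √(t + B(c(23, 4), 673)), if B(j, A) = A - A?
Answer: √178338 ≈ 422.30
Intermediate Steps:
B(j, A) = 0
t = 178338 (t = (3/7)*416122 = 178338)
√(t + B(c(23, 4), 673)) = √(178338 + 0) = √178338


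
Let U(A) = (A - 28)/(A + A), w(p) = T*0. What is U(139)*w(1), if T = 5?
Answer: 0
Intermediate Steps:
w(p) = 0 (w(p) = 5*0 = 0)
U(A) = (-28 + A)/(2*A) (U(A) = (-28 + A)/((2*A)) = (-28 + A)*(1/(2*A)) = (-28 + A)/(2*A))
U(139)*w(1) = ((½)*(-28 + 139)/139)*0 = ((½)*(1/139)*111)*0 = (111/278)*0 = 0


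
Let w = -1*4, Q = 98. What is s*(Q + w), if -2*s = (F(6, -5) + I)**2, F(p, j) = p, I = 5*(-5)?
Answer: -16967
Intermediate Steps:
I = -25
s = -361/2 (s = -(6 - 25)**2/2 = -1/2*(-19)**2 = -1/2*361 = -361/2 ≈ -180.50)
w = -4
s*(Q + w) = -361*(98 - 4)/2 = -361/2*94 = -16967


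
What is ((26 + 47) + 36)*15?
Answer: 1635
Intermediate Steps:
((26 + 47) + 36)*15 = (73 + 36)*15 = 109*15 = 1635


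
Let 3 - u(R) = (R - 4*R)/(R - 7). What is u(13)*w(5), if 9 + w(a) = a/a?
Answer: -76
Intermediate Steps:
u(R) = 3 + 3*R/(-7 + R) (u(R) = 3 - (R - 4*R)/(R - 7) = 3 - (-3*R)/(-7 + R) = 3 - (-3)*R/(-7 + R) = 3 + 3*R/(-7 + R))
w(a) = -8 (w(a) = -9 + a/a = -9 + 1 = -8)
u(13)*w(5) = (3*(-7 + 2*13)/(-7 + 13))*(-8) = (3*(-7 + 26)/6)*(-8) = (3*(1/6)*19)*(-8) = (19/2)*(-8) = -76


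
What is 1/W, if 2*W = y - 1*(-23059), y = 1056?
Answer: 2/24115 ≈ 8.2936e-5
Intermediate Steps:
W = 24115/2 (W = (1056 - 1*(-23059))/2 = (1056 + 23059)/2 = (½)*24115 = 24115/2 ≈ 12058.)
1/W = 1/(24115/2) = 2/24115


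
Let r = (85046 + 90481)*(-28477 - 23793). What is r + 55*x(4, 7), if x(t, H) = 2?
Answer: -9174796180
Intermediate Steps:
r = -9174796290 (r = 175527*(-52270) = -9174796290)
r + 55*x(4, 7) = -9174796290 + 55*2 = -9174796290 + 110 = -9174796180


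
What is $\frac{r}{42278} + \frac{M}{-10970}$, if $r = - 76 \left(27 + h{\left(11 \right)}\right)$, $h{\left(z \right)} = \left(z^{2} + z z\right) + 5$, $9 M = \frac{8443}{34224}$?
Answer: $- \frac{35181655110817}{71427317957280} \approx -0.49255$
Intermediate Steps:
$M = \frac{8443}{308016}$ ($M = \frac{8443 \cdot \frac{1}{34224}}{9} = \frac{1}{9} \cdot \frac{8443}{34224} = \frac{8443}{308016} \approx 0.027411$)
$h{\left(z \right)} = 5 + 2 z^{2}$ ($h{\left(z \right)} = \left(z^{2} + z^{2}\right) + 5 = 2 z^{2} + 5 = 5 + 2 z^{2}$)
$r = -20824$ ($r = - 76 \left(27 + \left(5 + 2 \cdot 11^{2}\right)\right) = - 76 \left(27 + \left(5 + 2 \cdot 121\right)\right) = - 76 \left(27 + \left(5 + 242\right)\right) = - 76 \left(27 + 247\right) = \left(-76\right) 274 = -20824$)
$\frac{r}{42278} + \frac{M}{-10970} = - \frac{20824}{42278} + \frac{8443}{308016 \left(-10970\right)} = \left(-20824\right) \frac{1}{42278} + \frac{8443}{308016} \left(- \frac{1}{10970}\right) = - \frac{10412}{21139} - \frac{8443}{3378935520} = - \frac{35181655110817}{71427317957280}$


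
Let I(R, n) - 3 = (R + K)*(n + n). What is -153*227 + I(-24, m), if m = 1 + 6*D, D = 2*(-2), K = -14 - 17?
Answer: -32198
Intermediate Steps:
K = -31
D = -4
m = -23 (m = 1 + 6*(-4) = 1 - 24 = -23)
I(R, n) = 3 + 2*n*(-31 + R) (I(R, n) = 3 + (R - 31)*(n + n) = 3 + (-31 + R)*(2*n) = 3 + 2*n*(-31 + R))
-153*227 + I(-24, m) = -153*227 + (3 - 62*(-23) + 2*(-24)*(-23)) = -34731 + (3 + 1426 + 1104) = -34731 + 2533 = -32198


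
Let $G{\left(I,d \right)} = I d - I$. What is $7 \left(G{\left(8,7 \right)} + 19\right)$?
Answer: $469$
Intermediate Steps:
$G{\left(I,d \right)} = - I + I d$
$7 \left(G{\left(8,7 \right)} + 19\right) = 7 \left(8 \left(-1 + 7\right) + 19\right) = 7 \left(8 \cdot 6 + 19\right) = 7 \left(48 + 19\right) = 7 \cdot 67 = 469$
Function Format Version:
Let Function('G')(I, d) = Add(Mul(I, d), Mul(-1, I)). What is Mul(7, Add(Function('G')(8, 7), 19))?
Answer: 469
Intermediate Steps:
Function('G')(I, d) = Add(Mul(-1, I), Mul(I, d))
Mul(7, Add(Function('G')(8, 7), 19)) = Mul(7, Add(Mul(8, Add(-1, 7)), 19)) = Mul(7, Add(Mul(8, 6), 19)) = Mul(7, Add(48, 19)) = Mul(7, 67) = 469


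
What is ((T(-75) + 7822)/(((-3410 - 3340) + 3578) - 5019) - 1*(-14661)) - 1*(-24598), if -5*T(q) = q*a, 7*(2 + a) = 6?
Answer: 2250938649/57337 ≈ 39258.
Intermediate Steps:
a = -8/7 (a = -2 + (1/7)*6 = -2 + 6/7 = -8/7 ≈ -1.1429)
T(q) = 8*q/35 (T(q) = -q*(-8)/(5*7) = -(-8)*q/35 = 8*q/35)
((T(-75) + 7822)/(((-3410 - 3340) + 3578) - 5019) - 1*(-14661)) - 1*(-24598) = (((8/35)*(-75) + 7822)/(((-3410 - 3340) + 3578) - 5019) - 1*(-14661)) - 1*(-24598) = ((-120/7 + 7822)/((-6750 + 3578) - 5019) + 14661) + 24598 = (54634/(7*(-3172 - 5019)) + 14661) + 24598 = ((54634/7)/(-8191) + 14661) + 24598 = ((54634/7)*(-1/8191) + 14661) + 24598 = (-54634/57337 + 14661) + 24598 = 840563123/57337 + 24598 = 2250938649/57337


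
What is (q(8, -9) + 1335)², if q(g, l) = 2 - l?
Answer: 1811716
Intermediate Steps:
(q(8, -9) + 1335)² = ((2 - 1*(-9)) + 1335)² = ((2 + 9) + 1335)² = (11 + 1335)² = 1346² = 1811716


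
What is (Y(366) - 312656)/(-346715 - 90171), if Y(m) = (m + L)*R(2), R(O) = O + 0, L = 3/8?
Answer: 1247693/1747544 ≈ 0.71397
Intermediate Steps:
L = 3/8 (L = 3*(1/8) = 3/8 ≈ 0.37500)
R(O) = O
Y(m) = 3/4 + 2*m (Y(m) = (m + 3/8)*2 = (3/8 + m)*2 = 3/4 + 2*m)
(Y(366) - 312656)/(-346715 - 90171) = ((3/4 + 2*366) - 312656)/(-346715 - 90171) = ((3/4 + 732) - 312656)/(-436886) = (2931/4 - 312656)*(-1/436886) = -1247693/4*(-1/436886) = 1247693/1747544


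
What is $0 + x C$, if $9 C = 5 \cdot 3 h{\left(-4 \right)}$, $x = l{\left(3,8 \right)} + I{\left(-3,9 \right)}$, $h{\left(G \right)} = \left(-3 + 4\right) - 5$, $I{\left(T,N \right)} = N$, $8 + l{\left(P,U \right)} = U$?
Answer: $-60$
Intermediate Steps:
$l{\left(P,U \right)} = -8 + U$
$h{\left(G \right)} = -4$ ($h{\left(G \right)} = 1 - 5 = -4$)
$x = 9$ ($x = \left(-8 + 8\right) + 9 = 0 + 9 = 9$)
$C = - \frac{20}{3}$ ($C = \frac{5 \cdot 3 \left(-4\right)}{9} = \frac{15 \left(-4\right)}{9} = \frac{1}{9} \left(-60\right) = - \frac{20}{3} \approx -6.6667$)
$0 + x C = 0 + 9 \left(- \frac{20}{3}\right) = 0 - 60 = -60$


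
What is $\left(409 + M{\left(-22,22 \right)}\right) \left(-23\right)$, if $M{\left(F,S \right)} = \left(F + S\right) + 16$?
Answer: $-9775$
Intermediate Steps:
$M{\left(F,S \right)} = 16 + F + S$
$\left(409 + M{\left(-22,22 \right)}\right) \left(-23\right) = \left(409 + \left(16 - 22 + 22\right)\right) \left(-23\right) = \left(409 + 16\right) \left(-23\right) = 425 \left(-23\right) = -9775$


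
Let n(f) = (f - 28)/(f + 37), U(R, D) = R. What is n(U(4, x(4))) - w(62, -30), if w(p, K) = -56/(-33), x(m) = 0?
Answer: -3088/1353 ≈ -2.2823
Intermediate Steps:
w(p, K) = 56/33 (w(p, K) = -56*(-1/33) = 56/33)
n(f) = (-28 + f)/(37 + f)
n(U(4, x(4))) - w(62, -30) = (-28 + 4)/(37 + 4) - 1*56/33 = -24/41 - 56/33 = -3088/1353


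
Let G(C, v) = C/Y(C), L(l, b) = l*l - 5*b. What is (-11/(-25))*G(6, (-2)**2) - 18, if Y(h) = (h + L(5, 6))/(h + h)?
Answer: 342/25 ≈ 13.680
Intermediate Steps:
L(l, b) = l**2 - 5*b
Y(h) = (-5 + h)/(2*h) (Y(h) = (h + (5**2 - 5*6))/(h + h) = (h + (25 - 30))/((2*h)) = (h - 5)*(1/(2*h)) = (-5 + h)*(1/(2*h)) = (-5 + h)/(2*h))
G(C, v) = 2*C**2/(-5 + C) (G(C, v) = C/(((-5 + C)/(2*C))) = C*(2*C/(-5 + C)) = 2*C**2/(-5 + C))
(-11/(-25))*G(6, (-2)**2) - 18 = (-11/(-25))*(2*6**2/(-5 + 6)) - 18 = (-11*(-1/25))*(2*36/1) - 18 = 11*(2*36*1)/25 - 18 = (11/25)*72 - 18 = 792/25 - 18 = 342/25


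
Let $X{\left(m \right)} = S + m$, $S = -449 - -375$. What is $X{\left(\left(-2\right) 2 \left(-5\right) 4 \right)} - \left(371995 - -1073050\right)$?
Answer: $-1445039$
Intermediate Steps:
$S = -74$ ($S = -449 + 375 = -74$)
$X{\left(m \right)} = -74 + m$
$X{\left(\left(-2\right) 2 \left(-5\right) 4 \right)} - \left(371995 - -1073050\right) = \left(-74 + \left(-2\right) 2 \left(-5\right) 4\right) - \left(371995 - -1073050\right) = \left(-74 + \left(-4\right) \left(-5\right) 4\right) - \left(371995 + 1073050\right) = \left(-74 + 20 \cdot 4\right) - 1445045 = \left(-74 + 80\right) - 1445045 = 6 - 1445045 = -1445039$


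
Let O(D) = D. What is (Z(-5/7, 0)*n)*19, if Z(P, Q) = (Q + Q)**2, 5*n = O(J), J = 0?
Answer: 0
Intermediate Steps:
n = 0 (n = (1/5)*0 = 0)
Z(P, Q) = 4*Q**2 (Z(P, Q) = (2*Q)**2 = 4*Q**2)
(Z(-5/7, 0)*n)*19 = ((4*0**2)*0)*19 = ((4*0)*0)*19 = (0*0)*19 = 0*19 = 0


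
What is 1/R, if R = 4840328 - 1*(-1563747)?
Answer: 1/6404075 ≈ 1.5615e-7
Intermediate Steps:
R = 6404075 (R = 4840328 + 1563747 = 6404075)
1/R = 1/6404075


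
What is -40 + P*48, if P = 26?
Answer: 1208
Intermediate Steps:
-40 + P*48 = -40 + 26*48 = -40 + 1248 = 1208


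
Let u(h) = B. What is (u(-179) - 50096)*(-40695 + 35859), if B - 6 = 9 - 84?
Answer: 242597940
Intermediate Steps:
B = -69 (B = 6 + (9 - 84) = 6 - 75 = -69)
u(h) = -69
(u(-179) - 50096)*(-40695 + 35859) = (-69 - 50096)*(-40695 + 35859) = -50165*(-4836) = 242597940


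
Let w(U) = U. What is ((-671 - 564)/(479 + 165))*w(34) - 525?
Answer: -190045/322 ≈ -590.20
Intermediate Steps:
((-671 - 564)/(479 + 165))*w(34) - 525 = ((-671 - 564)/(479 + 165))*34 - 525 = -1235/644*34 - 525 = -20995/322 - 525 = -190045/322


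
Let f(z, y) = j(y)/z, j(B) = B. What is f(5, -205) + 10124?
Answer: 10083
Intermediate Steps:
f(z, y) = y/z
f(5, -205) + 10124 = -205/5 + 10124 = -205*1/5 + 10124 = -41 + 10124 = 10083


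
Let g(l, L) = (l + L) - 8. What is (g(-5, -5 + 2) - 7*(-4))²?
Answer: 144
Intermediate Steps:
g(l, L) = -8 + L + l (g(l, L) = (L + l) - 8 = -8 + L + l)
(g(-5, -5 + 2) - 7*(-4))² = ((-8 + (-5 + 2) - 5) - 7*(-4))² = ((-8 - 3 - 5) + 28)² = (-16 + 28)² = 12² = 144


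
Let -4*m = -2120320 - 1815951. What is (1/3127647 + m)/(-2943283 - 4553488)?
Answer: -12311266184341/93789013311348 ≈ -0.13127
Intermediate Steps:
m = 3936271/4 (m = -(-2120320 - 1815951)/4 = -1/4*(-3936271) = 3936271/4 ≈ 9.8407e+5)
(1/3127647 + m)/(-2943283 - 4553488) = (1/3127647 + 3936271/4)/(-2943283 - 4553488) = (1/3127647 + 3936271/4)/(-7496771) = (12311266184341/12510588)*(-1/7496771) = -12311266184341/93789013311348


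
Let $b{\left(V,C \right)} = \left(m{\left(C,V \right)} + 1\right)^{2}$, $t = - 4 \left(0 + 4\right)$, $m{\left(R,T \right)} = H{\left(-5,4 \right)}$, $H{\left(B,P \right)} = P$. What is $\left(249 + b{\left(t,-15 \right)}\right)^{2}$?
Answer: $75076$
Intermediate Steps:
$m{\left(R,T \right)} = 4$
$t = -16$ ($t = \left(-4\right) 4 = -16$)
$b{\left(V,C \right)} = 25$ ($b{\left(V,C \right)} = \left(4 + 1\right)^{2} = 5^{2} = 25$)
$\left(249 + b{\left(t,-15 \right)}\right)^{2} = \left(249 + 25\right)^{2} = 274^{2} = 75076$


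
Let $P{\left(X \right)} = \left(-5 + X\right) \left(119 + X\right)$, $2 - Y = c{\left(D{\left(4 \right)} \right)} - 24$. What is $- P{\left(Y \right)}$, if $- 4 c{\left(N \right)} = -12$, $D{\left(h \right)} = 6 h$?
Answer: $-2556$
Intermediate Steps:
$c{\left(N \right)} = 3$ ($c{\left(N \right)} = \left(- \frac{1}{4}\right) \left(-12\right) = 3$)
$Y = 23$ ($Y = 2 - \left(3 - 24\right) = 2 - -21 = 2 + 21 = 23$)
$- P{\left(Y \right)} = - (-595 + 23^{2} + 114 \cdot 23) = - (-595 + 529 + 2622) = \left(-1\right) 2556 = -2556$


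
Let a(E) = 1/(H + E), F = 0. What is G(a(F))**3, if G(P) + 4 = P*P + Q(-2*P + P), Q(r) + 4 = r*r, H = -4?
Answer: -250047/512 ≈ -488.37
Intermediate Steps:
a(E) = 1/(-4 + E)
Q(r) = -4 + r**2 (Q(r) = -4 + r*r = -4 + r**2)
G(P) = -8 + 2*P**2 (G(P) = -4 + (P*P + (-4 + (-2*P + P)**2)) = -4 + (P**2 + (-4 + (-P)**2)) = -4 + (P**2 + (-4 + P**2)) = -4 + (-4 + 2*P**2) = -8 + 2*P**2)
G(a(F))**3 = (-8 + 2*(1/(-4 + 0))**2)**3 = (-8 + 2*(1/(-4))**2)**3 = (-8 + 2*(-1/4)**2)**3 = (-8 + 2*(1/16))**3 = (-8 + 1/8)**3 = (-63/8)**3 = -250047/512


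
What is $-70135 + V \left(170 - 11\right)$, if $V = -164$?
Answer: $-96211$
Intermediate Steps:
$-70135 + V \left(170 - 11\right) = -70135 - 164 \left(170 - 11\right) = -70135 - 26076 = -96211$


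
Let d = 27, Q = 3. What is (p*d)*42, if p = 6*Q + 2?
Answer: 22680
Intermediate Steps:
p = 20 (p = 6*3 + 2 = 18 + 2 = 20)
(p*d)*42 = (20*27)*42 = 540*42 = 22680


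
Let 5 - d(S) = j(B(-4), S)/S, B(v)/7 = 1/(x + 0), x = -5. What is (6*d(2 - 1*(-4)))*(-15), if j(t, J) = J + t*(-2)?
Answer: -318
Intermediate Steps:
B(v) = -7/5 (B(v) = 7/(-5 + 0) = 7/(-5) = 7*(-1/5) = -7/5)
j(t, J) = J - 2*t
d(S) = 5 - (14/5 + S)/S (d(S) = 5 - (S - 2*(-7/5))/S = 5 - (S + 14/5)/S = 5 - (14/5 + S)/S)
(6*d(2 - 1*(-4)))*(-15) = (6*(4 - 14/(5*(2 - 1*(-4)))))*(-15) = (6*(4 - 14/(5*(2 + 4))))*(-15) = (6*(4 - 14/5/6))*(-15) = (6*(4 - 14/5*1/6))*(-15) = (6*(4 - 7/15))*(-15) = (6*(53/15))*(-15) = (106/5)*(-15) = -318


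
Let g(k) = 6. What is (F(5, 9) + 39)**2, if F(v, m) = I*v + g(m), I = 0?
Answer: 2025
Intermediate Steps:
F(v, m) = 6 (F(v, m) = 0*v + 6 = 0 + 6 = 6)
(F(5, 9) + 39)**2 = (6 + 39)**2 = 45**2 = 2025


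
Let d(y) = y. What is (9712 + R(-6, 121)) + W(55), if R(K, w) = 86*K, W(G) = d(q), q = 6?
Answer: 9202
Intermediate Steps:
W(G) = 6
(9712 + R(-6, 121)) + W(55) = (9712 + 86*(-6)) + 6 = (9712 - 516) + 6 = 9196 + 6 = 9202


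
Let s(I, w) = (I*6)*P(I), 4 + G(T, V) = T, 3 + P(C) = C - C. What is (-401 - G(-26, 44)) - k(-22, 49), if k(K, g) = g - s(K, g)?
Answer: -24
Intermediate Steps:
P(C) = -3 (P(C) = -3 + (C - C) = -3 + 0 = -3)
G(T, V) = -4 + T
s(I, w) = -18*I (s(I, w) = (I*6)*(-3) = (6*I)*(-3) = -18*I)
k(K, g) = g + 18*K (k(K, g) = g - (-18)*K = g + 18*K)
(-401 - G(-26, 44)) - k(-22, 49) = (-401 - (-4 - 26)) - (49 + 18*(-22)) = (-401 - 1*(-30)) - (49 - 396) = (-401 + 30) - 1*(-347) = -371 + 347 = -24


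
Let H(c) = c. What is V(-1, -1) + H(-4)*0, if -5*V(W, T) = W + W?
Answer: ⅖ ≈ 0.40000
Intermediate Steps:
V(W, T) = -2*W/5 (V(W, T) = -(W + W)/5 = -2*W/5)
V(-1, -1) + H(-4)*0 = -⅖*(-1) - 4*0 = ⅖ + 0 = ⅖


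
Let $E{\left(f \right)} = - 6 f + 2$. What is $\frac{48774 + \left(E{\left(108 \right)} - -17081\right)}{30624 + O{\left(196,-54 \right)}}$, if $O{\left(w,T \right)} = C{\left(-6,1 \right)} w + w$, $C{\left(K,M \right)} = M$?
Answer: $\frac{65209}{31016} \approx 2.1024$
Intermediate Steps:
$E{\left(f \right)} = 2 - 6 f$
$O{\left(w,T \right)} = 2 w$ ($O{\left(w,T \right)} = 1 w + w = w + w = 2 w$)
$\frac{48774 + \left(E{\left(108 \right)} - -17081\right)}{30624 + O{\left(196,-54 \right)}} = \frac{48774 + \left(\left(2 - 648\right) - -17081\right)}{30624 + 2 \cdot 196} = \frac{48774 + \left(\left(2 - 648\right) + 17081\right)}{30624 + 392} = \frac{48774 + \left(-646 + 17081\right)}{31016} = \left(48774 + 16435\right) \frac{1}{31016} = 65209 \cdot \frac{1}{31016} = \frac{65209}{31016}$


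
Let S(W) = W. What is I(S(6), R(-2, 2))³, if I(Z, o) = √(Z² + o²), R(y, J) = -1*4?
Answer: 104*√13 ≈ 374.98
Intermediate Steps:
R(y, J) = -4
I(S(6), R(-2, 2))³ = (√(6² + (-4)²))³ = (√(36 + 16))³ = (√52)³ = (2*√13)³ = 104*√13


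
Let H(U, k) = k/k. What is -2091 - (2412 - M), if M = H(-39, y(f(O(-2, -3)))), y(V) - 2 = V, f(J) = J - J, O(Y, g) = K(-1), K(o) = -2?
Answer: -4502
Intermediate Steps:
O(Y, g) = -2
f(J) = 0
y(V) = 2 + V
H(U, k) = 1
M = 1
-2091 - (2412 - M) = -2091 - (2412 - 1*1) = -2091 - (2412 - 1) = -2091 - 1*2411 = -2091 - 2411 = -4502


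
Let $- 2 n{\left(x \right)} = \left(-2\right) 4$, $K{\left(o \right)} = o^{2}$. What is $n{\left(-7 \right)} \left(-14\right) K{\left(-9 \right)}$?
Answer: $-4536$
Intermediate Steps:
$n{\left(x \right)} = 4$ ($n{\left(x \right)} = - \frac{\left(-2\right) 4}{2} = \left(- \frac{1}{2}\right) \left(-8\right) = 4$)
$n{\left(-7 \right)} \left(-14\right) K{\left(-9 \right)} = 4 \left(-14\right) \left(-9\right)^{2} = \left(-56\right) 81 = -4536$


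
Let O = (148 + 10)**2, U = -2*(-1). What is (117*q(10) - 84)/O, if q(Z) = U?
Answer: 75/12482 ≈ 0.0060087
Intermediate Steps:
U = 2
q(Z) = 2
O = 24964 (O = 158**2 = 24964)
(117*q(10) - 84)/O = (117*2 - 84)/24964 = (234 - 84)*(1/24964) = 150*(1/24964) = 75/12482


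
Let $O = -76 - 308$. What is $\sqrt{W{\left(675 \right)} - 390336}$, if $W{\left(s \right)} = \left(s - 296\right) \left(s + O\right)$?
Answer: $i \sqrt{280047} \approx 529.19 i$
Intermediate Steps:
$O = -384$ ($O = -76 - 308 = -384$)
$W{\left(s \right)} = \left(-384 + s\right) \left(-296 + s\right)$ ($W{\left(s \right)} = \left(s - 296\right) \left(s - 384\right) = \left(-296 + s\right) \left(-384 + s\right) = \left(-384 + s\right) \left(-296 + s\right)$)
$\sqrt{W{\left(675 \right)} - 390336} = \sqrt{\left(113664 + 675^{2} - 459000\right) - 390336} = \sqrt{\left(113664 + 455625 - 459000\right) - 390336} = \sqrt{110289 - 390336} = \sqrt{-280047} = i \sqrt{280047}$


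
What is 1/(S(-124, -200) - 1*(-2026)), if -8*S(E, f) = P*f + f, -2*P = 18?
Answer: 1/1826 ≈ 0.00054764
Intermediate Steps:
P = -9 (P = -½*18 = -9)
S(E, f) = f (S(E, f) = -(-9*f + f)/8 = -(-1)*f = f)
1/(S(-124, -200) - 1*(-2026)) = 1/(-200 - 1*(-2026)) = 1/(-200 + 2026) = 1/1826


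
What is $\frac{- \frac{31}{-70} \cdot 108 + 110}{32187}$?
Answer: $\frac{5524}{1126545} \approx 0.0049035$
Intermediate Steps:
$\frac{- \frac{31}{-70} \cdot 108 + 110}{32187} = \left(\left(-31\right) \left(- \frac{1}{70}\right) 108 + 110\right) \frac{1}{32187} = \left(\frac{31}{70} \cdot 108 + 110\right) \frac{1}{32187} = \left(\frac{1674}{35} + 110\right) \frac{1}{32187} = \frac{5524}{35} \cdot \frac{1}{32187} = \frac{5524}{1126545}$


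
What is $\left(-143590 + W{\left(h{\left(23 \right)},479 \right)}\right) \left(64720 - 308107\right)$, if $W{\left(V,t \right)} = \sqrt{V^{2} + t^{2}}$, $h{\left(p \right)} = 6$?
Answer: $34947939330 - 243387 \sqrt{229477} \approx 3.4831 \cdot 10^{10}$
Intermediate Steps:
$\left(-143590 + W{\left(h{\left(23 \right)},479 \right)}\right) \left(64720 - 308107\right) = \left(-143590 + \sqrt{6^{2} + 479^{2}}\right) \left(64720 - 308107\right) = \left(-143590 + \sqrt{36 + 229441}\right) \left(-243387\right) = \left(-143590 + \sqrt{229477}\right) \left(-243387\right) = 34947939330 - 243387 \sqrt{229477}$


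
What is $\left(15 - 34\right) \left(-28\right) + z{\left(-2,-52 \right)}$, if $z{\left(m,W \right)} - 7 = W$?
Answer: $487$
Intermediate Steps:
$z{\left(m,W \right)} = 7 + W$
$\left(15 - 34\right) \left(-28\right) + z{\left(-2,-52 \right)} = \left(15 - 34\right) \left(-28\right) + \left(7 - 52\right) = \left(-19\right) \left(-28\right) - 45 = 532 - 45 = 487$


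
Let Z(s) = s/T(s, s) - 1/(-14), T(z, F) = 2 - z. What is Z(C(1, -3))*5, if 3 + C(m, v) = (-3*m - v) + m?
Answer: -15/7 ≈ -2.1429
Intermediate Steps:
C(m, v) = -3 - v - 2*m (C(m, v) = -3 + ((-3*m - v) + m) = -3 + ((-v - 3*m) + m) = -3 + (-v - 2*m) = -3 - v - 2*m)
Z(s) = 1/14 + s/(2 - s) (Z(s) = s/(2 - s) - 1/(-14) = s/(2 - s) - 1*(-1/14) = s/(2 - s) + 1/14 = 1/14 + s/(2 - s))
Z(C(1, -3))*5 = ((-2 - 13*(-3 - 1*(-3) - 2*1))/(14*(-2 + (-3 - 1*(-3) - 2*1))))*5 = ((-2 - 13*(-3 + 3 - 2))/(14*(-2 + (-3 + 3 - 2))))*5 = ((-2 - 13*(-2))/(14*(-2 - 2)))*5 = ((1/14)*(-2 + 26)/(-4))*5 = ((1/14)*(-¼)*24)*5 = -3/7*5 = -15/7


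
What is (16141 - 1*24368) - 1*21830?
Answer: -30057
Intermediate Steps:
(16141 - 1*24368) - 1*21830 = (16141 - 24368) - 21830 = -8227 - 21830 = -30057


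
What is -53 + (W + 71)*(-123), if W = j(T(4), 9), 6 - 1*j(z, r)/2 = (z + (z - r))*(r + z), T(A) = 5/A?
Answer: -106607/4 ≈ -26652.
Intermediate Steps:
j(z, r) = 12 - 2*(r + z)*(-r + 2*z) (j(z, r) = 12 - 2*(z + (z - r))*(r + z) = 12 - 2*(-r + 2*z)*(r + z) = 12 - 2*(r + z)*(-r + 2*z))
W = 581/4 (W = 12 - 4*(5/4)² + 2*9² - 2*9*5/4 = 12 - 4*(5*(¼))² + 2*81 - 2*9*5*(¼) = 12 - 4*(5/4)² + 162 - 2*9*5/4 = 12 - 4*25/16 + 162 - 45/2 = 12 - 25/4 + 162 - 45/2 = 581/4 ≈ 145.25)
-53 + (W + 71)*(-123) = -53 + (581/4 + 71)*(-123) = -53 + (865/4)*(-123) = -53 - 106395/4 = -106607/4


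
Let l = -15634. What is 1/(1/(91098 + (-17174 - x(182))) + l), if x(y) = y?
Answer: -73742/1152882427 ≈ -6.3963e-5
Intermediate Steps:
1/(1/(91098 + (-17174 - x(182))) + l) = 1/(1/(91098 + (-17174 - 1*182)) - 15634) = 1/(1/(91098 + (-17174 - 182)) - 15634) = 1/(1/(91098 - 17356) - 15634) = 1/(1/73742 - 15634) = 1/(-1152882427/73742) = -73742/1152882427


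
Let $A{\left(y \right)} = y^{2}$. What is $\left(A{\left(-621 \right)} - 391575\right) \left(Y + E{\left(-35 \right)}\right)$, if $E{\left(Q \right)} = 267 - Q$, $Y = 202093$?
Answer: $-1201011930$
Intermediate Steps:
$\left(A{\left(-621 \right)} - 391575\right) \left(Y + E{\left(-35 \right)}\right) = \left(\left(-621\right)^{2} - 391575\right) \left(202093 + \left(267 - -35\right)\right) = \left(385641 - 391575\right) \left(202093 + \left(267 + 35\right)\right) = - 5934 \left(202093 + 302\right) = \left(-5934\right) 202395 = -1201011930$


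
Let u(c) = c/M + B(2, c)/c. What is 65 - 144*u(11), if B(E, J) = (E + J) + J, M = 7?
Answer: -36611/77 ≈ -475.47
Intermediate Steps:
B(E, J) = E + 2*J
u(c) = c/7 + (2 + 2*c)/c
65 - 144*u(11) = 65 - 144*(2 + 2/11 + (⅐)*11) = 65 - 144*(2 + 2*(1/11) + 11/7) = 65 - 144*(2 + 2/11 + 11/7) = 65 - 144*289/77 = 65 - 41616/77 = -36611/77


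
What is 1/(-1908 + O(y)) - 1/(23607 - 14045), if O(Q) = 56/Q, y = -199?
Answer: -1671/2658236 ≈ -0.00062861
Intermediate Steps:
1/(-1908 + O(y)) - 1/(23607 - 14045) = 1/(-1908 + 56/(-199)) - 1/(23607 - 14045) = 1/(-1908 + 56*(-1/199)) - 1/9562 = 1/(-1908 - 56/199) - 1*1/9562 = 1/(-379748/199) - 1/9562 = -199/379748 - 1/9562 = -1671/2658236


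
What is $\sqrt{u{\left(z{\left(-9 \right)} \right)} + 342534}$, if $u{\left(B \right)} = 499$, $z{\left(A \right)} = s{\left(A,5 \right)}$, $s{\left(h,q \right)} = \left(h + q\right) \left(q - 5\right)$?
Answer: $\sqrt{343033} \approx 585.69$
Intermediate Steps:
$s{\left(h,q \right)} = \left(-5 + q\right) \left(h + q\right)$ ($s{\left(h,q \right)} = \left(h + q\right) \left(-5 + q\right) = \left(-5 + q\right) \left(h + q\right)$)
$z{\left(A \right)} = 0$ ($z{\left(A \right)} = 5^{2} - 5 A - 25 + A 5 = 25 - 5 A - 25 + 5 A = 0$)
$\sqrt{u{\left(z{\left(-9 \right)} \right)} + 342534} = \sqrt{499 + 342534} = \sqrt{343033}$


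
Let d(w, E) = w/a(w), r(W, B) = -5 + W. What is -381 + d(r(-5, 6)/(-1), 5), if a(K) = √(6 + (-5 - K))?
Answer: -381 - 10*I/3 ≈ -381.0 - 3.3333*I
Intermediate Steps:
a(K) = √(1 - K)
d(w, E) = w/√(1 - w) (d(w, E) = w/(√(1 - w)) = w/√(1 - w))
-381 + d(r(-5, 6)/(-1), 5) = -381 + ((-5 - 5)/(-1))/√(1 - (-5 - 5)/(-1)) = -381 + (-10*(-1))/√(1 - (-10)*(-1)) = -381 + 10/√(1 - 1*10) = -381 + 10/√(1 - 10) = -381 + 10/√(-9) = -381 + 10*(-I/3) = -381 - 10*I/3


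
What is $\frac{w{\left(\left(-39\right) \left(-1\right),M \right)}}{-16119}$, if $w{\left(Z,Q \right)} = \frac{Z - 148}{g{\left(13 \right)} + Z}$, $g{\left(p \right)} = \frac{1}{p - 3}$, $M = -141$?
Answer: $\frac{1090}{6302529} \approx 0.00017295$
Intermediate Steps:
$g{\left(p \right)} = \frac{1}{-3 + p}$
$w{\left(Z,Q \right)} = \frac{-148 + Z}{\frac{1}{10} + Z}$ ($w{\left(Z,Q \right)} = \frac{Z - 148}{\frac{1}{-3 + 13} + Z} = \frac{-148 + Z}{\frac{1}{10} + Z}$)
$\frac{w{\left(\left(-39\right) \left(-1\right),M \right)}}{-16119} = \frac{10 \frac{1}{1 + 10 \left(\left(-39\right) \left(-1\right)\right)} \left(-148 - -39\right)}{-16119} = \frac{10 \left(-148 + 39\right)}{1 + 10 \cdot 39} \left(- \frac{1}{16119}\right) = 10 \frac{1}{1 + 390} \left(-109\right) \left(- \frac{1}{16119}\right) = 10 \cdot \frac{1}{391} \left(-109\right) \left(- \frac{1}{16119}\right) = \left(- \frac{1090}{391}\right) \left(- \frac{1}{16119}\right) = \frac{1090}{6302529}$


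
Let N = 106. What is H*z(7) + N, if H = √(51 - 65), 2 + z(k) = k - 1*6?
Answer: 106 - I*√14 ≈ 106.0 - 3.7417*I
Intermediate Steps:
z(k) = -8 + k (z(k) = -2 + (k - 1*6) = -2 + (k - 6) = -2 + (-6 + k) = -8 + k)
H = I*√14 (H = √(-14) = I*√14 ≈ 3.7417*I)
H*z(7) + N = (I*√14)*(-8 + 7) + 106 = (I*√14)*(-1) + 106 = -I*√14 + 106 = 106 - I*√14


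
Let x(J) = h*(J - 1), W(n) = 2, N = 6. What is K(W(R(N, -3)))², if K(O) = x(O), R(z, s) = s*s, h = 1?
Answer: 1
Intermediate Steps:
R(z, s) = s²
x(J) = -1 + J (x(J) = 1*(J - 1) = 1*(-1 + J) = -1 + J)
K(O) = -1 + O
K(W(R(N, -3)))² = (-1 + 2)² = 1² = 1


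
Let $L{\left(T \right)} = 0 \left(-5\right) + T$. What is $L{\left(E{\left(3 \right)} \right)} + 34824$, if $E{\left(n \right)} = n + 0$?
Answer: $34827$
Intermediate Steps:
$E{\left(n \right)} = n$
$L{\left(T \right)} = T$ ($L{\left(T \right)} = 0 + T = T$)
$L{\left(E{\left(3 \right)} \right)} + 34824 = 3 + 34824 = 34827$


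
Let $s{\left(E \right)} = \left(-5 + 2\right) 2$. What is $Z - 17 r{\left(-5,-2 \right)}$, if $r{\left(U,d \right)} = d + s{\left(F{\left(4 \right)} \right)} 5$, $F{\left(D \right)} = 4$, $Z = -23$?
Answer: $521$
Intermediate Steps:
$s{\left(E \right)} = -6$ ($s{\left(E \right)} = \left(-3\right) 2 = -6$)
$r{\left(U,d \right)} = -30 + d$ ($r{\left(U,d \right)} = d - 30 = -30 + d$)
$Z - 17 r{\left(-5,-2 \right)} = -23 - 17 \left(-30 - 2\right) = -23 - -544 = -23 + 544 = 521$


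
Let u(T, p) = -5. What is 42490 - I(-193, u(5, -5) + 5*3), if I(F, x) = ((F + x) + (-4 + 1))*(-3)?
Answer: 41932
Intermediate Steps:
I(F, x) = 9 - 3*F - 3*x (I(F, x) = ((F + x) - 3)*(-3) = (-3 + F + x)*(-3) = 9 - 3*F - 3*x)
42490 - I(-193, u(5, -5) + 5*3) = 42490 - (9 - 3*(-193) - 3*(-5 + 5*3)) = 42490 - (9 + 579 - 3*(-5 + 15)) = 42490 - (9 + 579 - 3*10) = 42490 - (9 + 579 - 30) = 42490 - 1*558 = 42490 - 558 = 41932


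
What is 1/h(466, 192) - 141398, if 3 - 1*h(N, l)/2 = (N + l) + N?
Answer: -317014317/2242 ≈ -1.4140e+5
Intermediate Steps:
h(N, l) = 6 - 4*N - 2*l (h(N, l) = 6 - 2*((N + l) + N) = 6 - 2*(l + 2*N) = 6 + (-4*N - 2*l) = 6 - 4*N - 2*l)
1/h(466, 192) - 141398 = 1/(6 - 4*466 - 2*192) - 141398 = 1/(6 - 1864 - 384) - 141398 = 1/(-2242) - 141398 = -1/2242 - 141398 = -317014317/2242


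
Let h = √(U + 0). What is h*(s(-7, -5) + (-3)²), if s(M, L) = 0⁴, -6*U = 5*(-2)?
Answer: 3*√15 ≈ 11.619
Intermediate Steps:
U = 5/3 (U = -5*(-2)/6 = -⅙*(-10) = 5/3 ≈ 1.6667)
h = √15/3 (h = √(5/3 + 0) = √(5/3) = √15/3 ≈ 1.2910)
s(M, L) = 0
h*(s(-7, -5) + (-3)²) = (√15/3)*(0 + (-3)²) = (√15/3)*(0 + 9) = (√15/3)*9 = 3*√15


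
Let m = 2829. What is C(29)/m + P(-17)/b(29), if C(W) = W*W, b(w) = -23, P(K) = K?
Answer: 2932/2829 ≈ 1.0364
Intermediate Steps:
C(W) = W²
C(29)/m + P(-17)/b(29) = 29²/2829 - 17/(-23) = 841*(1/2829) - 17*(-1/23) = 841/2829 + 17/23 = 2932/2829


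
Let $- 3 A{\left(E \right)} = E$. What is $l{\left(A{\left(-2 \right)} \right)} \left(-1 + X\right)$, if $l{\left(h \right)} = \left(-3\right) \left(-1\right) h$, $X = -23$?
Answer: $-48$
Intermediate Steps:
$A{\left(E \right)} = - \frac{E}{3}$
$l{\left(h \right)} = 3 h$
$l{\left(A{\left(-2 \right)} \right)} \left(-1 + X\right) = 3 \left(\left(- \frac{1}{3}\right) \left(-2\right)\right) \left(-1 - 23\right) = 3 \cdot \frac{2}{3} \left(-24\right) = 2 \left(-24\right) = -48$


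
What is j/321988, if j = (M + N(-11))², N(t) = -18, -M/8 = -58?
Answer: 49729/80497 ≈ 0.61777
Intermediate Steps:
M = 464 (M = -8*(-58) = 464)
j = 198916 (j = (464 - 18)² = 446² = 198916)
j/321988 = 198916/321988 = 198916*(1/321988) = 49729/80497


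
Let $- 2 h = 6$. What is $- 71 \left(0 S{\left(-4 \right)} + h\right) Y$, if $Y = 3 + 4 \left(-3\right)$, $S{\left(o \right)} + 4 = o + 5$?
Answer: $-1917$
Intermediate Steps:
$h = -3$ ($h = \left(- \frac{1}{2}\right) 6 = -3$)
$S{\left(o \right)} = 1 + o$ ($S{\left(o \right)} = -4 + \left(o + 5\right) = -4 + \left(5 + o\right) = 1 + o$)
$Y = -9$ ($Y = 3 - 12 = -9$)
$- 71 \left(0 S{\left(-4 \right)} + h\right) Y = - 71 \left(0 \left(1 - 4\right) - 3\right) \left(-9\right) = - 71 \left(0 \left(-3\right) - 3\right) \left(-9\right) = - 71 \left(0 - 3\right) \left(-9\right) = \left(-71\right) \left(-3\right) \left(-9\right) = 213 \left(-9\right) = -1917$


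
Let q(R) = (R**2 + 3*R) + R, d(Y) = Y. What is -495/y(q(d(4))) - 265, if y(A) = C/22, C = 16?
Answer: -7565/8 ≈ -945.63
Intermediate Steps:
q(R) = R**2 + 4*R
y(A) = 8/11 (y(A) = 16/22 = 16*(1/22) = 8/11)
-495/y(q(d(4))) - 265 = -495/8/11 - 265 = -495*11/8 - 265 = -5445/8 - 265 = -7565/8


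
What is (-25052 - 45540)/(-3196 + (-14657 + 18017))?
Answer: -17648/41 ≈ -430.44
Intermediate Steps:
(-25052 - 45540)/(-3196 + (-14657 + 18017)) = -70592/(-3196 + 3360) = -70592/164 = -70592*1/164 = -17648/41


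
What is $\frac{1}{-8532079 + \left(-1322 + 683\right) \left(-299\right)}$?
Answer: $- \frac{1}{8341018} \approx -1.1989 \cdot 10^{-7}$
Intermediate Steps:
$\frac{1}{-8532079 + \left(-1322 + 683\right) \left(-299\right)} = \frac{1}{-8532079 - -191061} = \frac{1}{-8532079 + 191061} = \frac{1}{-8341018} = - \frac{1}{8341018}$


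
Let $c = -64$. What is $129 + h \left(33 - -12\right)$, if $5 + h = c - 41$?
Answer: $-4821$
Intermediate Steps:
$h = -110$ ($h = -5 - 105 = -110$)
$129 + h \left(33 - -12\right) = 129 - 110 \left(33 - -12\right) = 129 - 110 \left(33 + \left(-27 + 39\right)\right) = 129 - 110 \left(33 + 12\right) = 129 - 4950 = -4821$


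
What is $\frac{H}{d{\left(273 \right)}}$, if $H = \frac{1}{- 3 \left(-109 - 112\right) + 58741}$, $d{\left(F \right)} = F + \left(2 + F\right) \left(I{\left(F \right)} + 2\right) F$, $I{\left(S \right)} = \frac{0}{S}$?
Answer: $\frac{1}{8935727892} \approx 1.1191 \cdot 10^{-10}$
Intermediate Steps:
$I{\left(S \right)} = 0$
$d{\left(F \right)} = F + F \left(4 + 2 F\right)$ ($d{\left(F \right)} = F + \left(2 + F\right) \left(0 + 2\right) F = F + \left(2 + F\right) 2 F = F + \left(4 + 2 F\right) F = F + F \left(4 + 2 F\right)$)
$H = \frac{1}{59404}$ ($H = \frac{1}{\left(-3\right) \left(-221\right) + 58741} = \frac{1}{663 + 58741} = \frac{1}{59404} \approx 1.6834 \cdot 10^{-5}$)
$\frac{H}{d{\left(273 \right)}} = \frac{1}{59404 \cdot 273 \left(5 + 2 \cdot 273\right)} = \frac{1}{59404 \cdot 273 \left(5 + 546\right)} = \frac{1}{59404 \cdot 273 \cdot 551} = \frac{1}{59404 \cdot 150423} = \frac{1}{59404} \cdot \frac{1}{150423} = \frac{1}{8935727892}$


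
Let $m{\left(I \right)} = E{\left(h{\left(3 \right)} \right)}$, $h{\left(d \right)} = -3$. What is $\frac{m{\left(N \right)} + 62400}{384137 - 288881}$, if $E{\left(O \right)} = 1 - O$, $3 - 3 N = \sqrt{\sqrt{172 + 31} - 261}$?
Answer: $\frac{15601}{23814} \approx 0.65512$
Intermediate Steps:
$N = 1 - \frac{\sqrt{-261 + \sqrt{203}}}{3}$ ($N = 1 - \frac{\sqrt{\sqrt{172 + 31} - 261}}{3} = 1 - \frac{\sqrt{\sqrt{203} - 261}}{3} = 1 - \frac{\sqrt{-261 + \sqrt{203}}}{3} \approx 1.0 - 5.2361 i$)
$m{\left(I \right)} = 4$ ($m{\left(I \right)} = 1 - -3 = 1 + 3 = 4$)
$\frac{m{\left(N \right)} + 62400}{384137 - 288881} = \frac{4 + 62400}{384137 - 288881} = \frac{62404}{95256} = 62404 \cdot \frac{1}{95256} = \frac{15601}{23814}$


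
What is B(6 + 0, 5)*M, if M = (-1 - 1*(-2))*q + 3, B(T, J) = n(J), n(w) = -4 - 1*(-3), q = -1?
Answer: -2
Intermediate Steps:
n(w) = -1 (n(w) = -4 + 3 = -1)
B(T, J) = -1
M = 2 (M = (-1 - 1*(-2))*(-1) + 3 = (-1 + 2)*(-1) + 3 = 1*(-1) + 3 = -1 + 3 = 2)
B(6 + 0, 5)*M = -1*2 = -2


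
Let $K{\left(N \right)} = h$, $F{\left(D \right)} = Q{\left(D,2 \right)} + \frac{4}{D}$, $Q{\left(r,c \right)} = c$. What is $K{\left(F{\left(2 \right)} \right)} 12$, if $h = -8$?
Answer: $-96$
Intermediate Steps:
$F{\left(D \right)} = 2 + \frac{4}{D}$
$K{\left(N \right)} = -8$
$K{\left(F{\left(2 \right)} \right)} 12 = \left(-8\right) 12 = -96$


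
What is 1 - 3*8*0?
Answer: 1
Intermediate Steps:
1 - 3*8*0 = 1 - 24*0 = 1 + 0 = 1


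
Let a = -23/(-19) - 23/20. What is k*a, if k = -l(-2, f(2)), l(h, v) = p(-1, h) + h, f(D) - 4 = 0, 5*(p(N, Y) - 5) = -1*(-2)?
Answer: -391/1900 ≈ -0.20579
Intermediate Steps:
p(N, Y) = 27/5 (p(N, Y) = 5 + (-1*(-2))/5 = 5 + (1/5)*2 = 5 + 2/5 = 27/5)
f(D) = 4 (f(D) = 4 + 0 = 4)
l(h, v) = 27/5 + h
a = 23/380 (a = -23*(-1/19) - 23*1/20 = 23/19 - 23/20 = 23/380 ≈ 0.060526)
k = -17/5 (k = -(27/5 - 2) = -1*17/5 = -17/5 ≈ -3.4000)
k*a = -17/5*23/380 = -391/1900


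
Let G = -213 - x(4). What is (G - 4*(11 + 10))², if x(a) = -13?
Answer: 80656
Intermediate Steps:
G = -200 (G = -213 - 1*(-13) = -213 + 13 = -200)
(G - 4*(11 + 10))² = (-200 - 4*(11 + 10))² = (-200 - 4*21)² = (-200 - 84)² = (-284)² = 80656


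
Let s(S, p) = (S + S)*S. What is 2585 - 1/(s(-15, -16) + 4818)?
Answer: 13617779/5268 ≈ 2585.0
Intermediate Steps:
s(S, p) = 2*S² (s(S, p) = (2*S)*S = 2*S²)
2585 - 1/(s(-15, -16) + 4818) = 2585 - 1/(2*(-15)² + 4818) = 2585 - 1/(2*225 + 4818) = 2585 - 1/(450 + 4818) = 2585 - 1/5268 = 13617779/5268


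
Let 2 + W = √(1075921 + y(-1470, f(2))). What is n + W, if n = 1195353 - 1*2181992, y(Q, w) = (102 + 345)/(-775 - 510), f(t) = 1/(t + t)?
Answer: -986641 + √1776587078830/1285 ≈ -9.8560e+5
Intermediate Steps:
f(t) = 1/(2*t)
y(Q, w) = -447/1285 (y(Q, w) = 447/(-1285) = 447*(-1/1285) = -447/1285)
W = -2 + √1776587078830/1285 (W = -2 + √(1075921 - 447/1285) = -2 + √(1382558038/1285) = -2 + √1776587078830/1285 ≈ 1035.3)
n = -986639 (n = 1195353 - 2181992 = -986639)
n + W = -986639 + (-2 + √1776587078830/1285) = -986641 + √1776587078830/1285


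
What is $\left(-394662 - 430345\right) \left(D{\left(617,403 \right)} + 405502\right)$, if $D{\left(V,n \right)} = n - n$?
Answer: $-334541988514$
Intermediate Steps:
$D{\left(V,n \right)} = 0$
$\left(-394662 - 430345\right) \left(D{\left(617,403 \right)} + 405502\right) = \left(-394662 - 430345\right) \left(0 + 405502\right) = \left(-825007\right) 405502 = -334541988514$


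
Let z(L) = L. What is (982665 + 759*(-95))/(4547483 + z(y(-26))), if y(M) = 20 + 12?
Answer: 26016/129929 ≈ 0.20023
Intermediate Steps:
y(M) = 32
(982665 + 759*(-95))/(4547483 + z(y(-26))) = (982665 + 759*(-95))/(4547483 + 32) = (982665 - 72105)/4547515 = 910560*(1/4547515) = 26016/129929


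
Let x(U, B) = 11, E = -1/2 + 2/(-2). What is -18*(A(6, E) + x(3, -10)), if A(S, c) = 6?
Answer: -306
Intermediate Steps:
E = -3/2 (E = -1*½ + 2*(-½) = -½ - 1 = -3/2 ≈ -1.5000)
-18*(A(6, E) + x(3, -10)) = -18*(6 + 11) = -18*17 = -306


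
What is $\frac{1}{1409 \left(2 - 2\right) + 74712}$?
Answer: $\frac{1}{74712} \approx 1.3385 \cdot 10^{-5}$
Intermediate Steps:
$\frac{1}{1409 \left(2 - 2\right) + 74712} = \frac{1}{1409 \cdot 0 + 74712} = \frac{1}{0 + 74712} = \frac{1}{74712}$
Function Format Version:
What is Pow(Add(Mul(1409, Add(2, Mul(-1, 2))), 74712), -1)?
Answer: Rational(1, 74712) ≈ 1.3385e-5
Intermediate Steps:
Pow(Add(Mul(1409, Add(2, Mul(-1, 2))), 74712), -1) = Pow(Add(Mul(1409, Add(2, -2)), 74712), -1) = Pow(Add(Mul(1409, 0), 74712), -1) = Pow(Add(0, 74712), -1) = Pow(74712, -1) = Rational(1, 74712)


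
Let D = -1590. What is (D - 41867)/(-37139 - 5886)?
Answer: 43457/43025 ≈ 1.0100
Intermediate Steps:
(D - 41867)/(-37139 - 5886) = (-1590 - 41867)/(-37139 - 5886) = -43457/(-43025) = -43457*(-1/43025) = 43457/43025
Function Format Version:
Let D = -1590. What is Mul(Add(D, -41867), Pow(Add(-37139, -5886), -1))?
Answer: Rational(43457, 43025) ≈ 1.0100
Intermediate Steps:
Mul(Add(D, -41867), Pow(Add(-37139, -5886), -1)) = Mul(Add(-1590, -41867), Pow(Add(-37139, -5886), -1)) = Mul(-43457, Pow(-43025, -1)) = Mul(-43457, Rational(-1, 43025)) = Rational(43457, 43025)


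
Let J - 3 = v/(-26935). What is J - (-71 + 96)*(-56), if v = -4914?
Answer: 37794719/26935 ≈ 1403.2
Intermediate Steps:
J = 85719/26935 (J = 3 - 4914/(-26935) = 3 - 4914*(-1/26935) = 3 + 4914/26935 = 85719/26935 ≈ 3.1824)
J - (-71 + 96)*(-56) = 85719/26935 - (-71 + 96)*(-56) = 85719/26935 - 25*(-56) = 85719/26935 - 1*(-1400) = 85719/26935 + 1400 = 37794719/26935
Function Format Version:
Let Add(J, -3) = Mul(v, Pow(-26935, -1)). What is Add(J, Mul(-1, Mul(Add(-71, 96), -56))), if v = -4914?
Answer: Rational(37794719, 26935) ≈ 1403.2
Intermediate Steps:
J = Rational(85719, 26935) (J = Add(3, Mul(-4914, Pow(-26935, -1))) = Add(3, Mul(-4914, Rational(-1, 26935))) = Add(3, Rational(4914, 26935)) = Rational(85719, 26935) ≈ 3.1824)
Add(J, Mul(-1, Mul(Add(-71, 96), -56))) = Add(Rational(85719, 26935), Mul(-1, Mul(Add(-71, 96), -56))) = Add(Rational(85719, 26935), Mul(-1, Mul(25, -56))) = Add(Rational(85719, 26935), Mul(-1, -1400)) = Add(Rational(85719, 26935), 1400) = Rational(37794719, 26935)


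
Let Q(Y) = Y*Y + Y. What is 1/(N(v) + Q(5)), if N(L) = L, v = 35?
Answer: 1/65 ≈ 0.015385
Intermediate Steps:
Q(Y) = Y + Y**2 (Q(Y) = Y**2 + Y = Y + Y**2)
1/(N(v) + Q(5)) = 1/(35 + 5*(1 + 5)) = 1/(35 + 5*6) = 1/(35 + 30) = 1/65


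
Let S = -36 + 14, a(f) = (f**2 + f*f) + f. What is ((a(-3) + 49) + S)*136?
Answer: 5712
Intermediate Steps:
a(f) = f + 2*f**2 (a(f) = (f**2 + f**2) + f = 2*f**2 + f = f + 2*f**2)
S = -22
((a(-3) + 49) + S)*136 = ((-3*(1 + 2*(-3)) + 49) - 22)*136 = ((-3*(1 - 6) + 49) - 22)*136 = ((-3*(-5) + 49) - 22)*136 = ((15 + 49) - 22)*136 = (64 - 22)*136 = 42*136 = 5712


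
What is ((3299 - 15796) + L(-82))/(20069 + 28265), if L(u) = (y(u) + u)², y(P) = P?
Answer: 1309/4394 ≈ 0.29791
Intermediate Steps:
L(u) = 4*u² (L(u) = (u + u)² = (2*u)² = 4*u²)
((3299 - 15796) + L(-82))/(20069 + 28265) = ((3299 - 15796) + 4*(-82)²)/(20069 + 28265) = (-12497 + 4*6724)/48334 = (-12497 + 26896)*(1/48334) = 14399*(1/48334) = 1309/4394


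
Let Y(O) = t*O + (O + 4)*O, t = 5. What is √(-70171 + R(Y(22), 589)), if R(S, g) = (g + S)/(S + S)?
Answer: I*√33962313/22 ≈ 264.9*I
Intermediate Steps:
Y(O) = 5*O + O*(4 + O) (Y(O) = 5*O + (O + 4)*O = 5*O + (4 + O)*O = 5*O + O*(4 + O))
R(S, g) = (S + g)/(2*S) (R(S, g) = (S + g)/((2*S)) = (S + g)*(1/(2*S)) = (S + g)/(2*S))
√(-70171 + R(Y(22), 589)) = √(-70171 + (22*(9 + 22) + 589)/(2*((22*(9 + 22))))) = √(-70171 + (22*31 + 589)/(2*((22*31)))) = √(-70171 + (½)*(682 + 589)/682) = √(-70171 + (½)*(1/682)*1271) = √(-70171 + 41/44) = √(-3087483/44) = I*√33962313/22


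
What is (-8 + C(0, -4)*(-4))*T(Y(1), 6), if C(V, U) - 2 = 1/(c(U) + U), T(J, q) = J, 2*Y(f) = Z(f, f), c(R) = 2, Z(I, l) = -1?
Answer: 7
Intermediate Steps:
Y(f) = -½ (Y(f) = (½)*(-1) = -½)
C(V, U) = 2 + 1/(2 + U)
(-8 + C(0, -4)*(-4))*T(Y(1), 6) = (-8 + ((5 + 2*(-4))/(2 - 4))*(-4))*(-½) = (-8 + ((5 - 8)/(-2))*(-4))*(-½) = (-8 - ½*(-3)*(-4))*(-½) = (-8 + (3/2)*(-4))*(-½) = (-8 - 6)*(-½) = -14*(-½) = 7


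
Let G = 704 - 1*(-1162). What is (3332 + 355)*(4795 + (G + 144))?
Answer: 25090035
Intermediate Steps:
G = 1866 (G = 704 + 1162 = 1866)
(3332 + 355)*(4795 + (G + 144)) = (3332 + 355)*(4795 + (1866 + 144)) = 3687*(4795 + 2010) = 3687*6805 = 25090035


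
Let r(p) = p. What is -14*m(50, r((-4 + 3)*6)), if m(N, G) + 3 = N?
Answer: -658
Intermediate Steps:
m(N, G) = -3 + N
-14*m(50, r((-4 + 3)*6)) = -14*(-3 + 50) = -14*47 = -658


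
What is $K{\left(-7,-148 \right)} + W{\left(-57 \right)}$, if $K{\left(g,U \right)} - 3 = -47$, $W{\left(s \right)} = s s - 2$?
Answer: $3203$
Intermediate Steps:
$W{\left(s \right)} = -2 + s^{2}$ ($W{\left(s \right)} = s^{2} - 2 = -2 + s^{2}$)
$K{\left(g,U \right)} = -44$ ($K{\left(g,U \right)} = 3 - 47 = -44$)
$K{\left(-7,-148 \right)} + W{\left(-57 \right)} = -44 - \left(2 - \left(-57\right)^{2}\right) = -44 + \left(-2 + 3249\right) = -44 + 3247 = 3203$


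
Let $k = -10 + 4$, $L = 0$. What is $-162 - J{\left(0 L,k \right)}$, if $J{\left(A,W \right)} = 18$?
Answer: $-180$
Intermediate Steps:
$k = -6$
$-162 - J{\left(0 L,k \right)} = -162 - 18 = -180$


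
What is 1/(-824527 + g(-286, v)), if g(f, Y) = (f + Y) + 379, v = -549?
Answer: -1/824983 ≈ -1.2121e-6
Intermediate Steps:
g(f, Y) = 379 + Y + f (g(f, Y) = (Y + f) + 379 = 379 + Y + f)
1/(-824527 + g(-286, v)) = 1/(-824527 + (379 - 549 - 286)) = 1/(-824527 - 456) = 1/(-824983) = -1/824983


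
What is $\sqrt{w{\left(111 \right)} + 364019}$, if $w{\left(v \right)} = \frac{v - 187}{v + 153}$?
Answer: $\frac{\sqrt{1585665510}}{66} \approx 603.34$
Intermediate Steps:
$w{\left(v \right)} = \frac{-187 + v}{153 + v}$
$\sqrt{w{\left(111 \right)} + 364019} = \sqrt{\frac{-187 + 111}{153 + 111} + 364019} = \sqrt{\frac{1}{264} \left(-76\right) + 364019} = \sqrt{- \frac{19}{66} + 364019} = \sqrt{\frac{24025235}{66}} = \frac{\sqrt{1585665510}}{66}$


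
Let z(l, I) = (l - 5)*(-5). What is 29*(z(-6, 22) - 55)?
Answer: 0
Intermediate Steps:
z(l, I) = 25 - 5*l (z(l, I) = (-5 + l)*(-5) = 25 - 5*l)
29*(z(-6, 22) - 55) = 29*((25 - 5*(-6)) - 55) = 29*((25 + 30) - 55) = 29*(55 - 55) = 29*0 = 0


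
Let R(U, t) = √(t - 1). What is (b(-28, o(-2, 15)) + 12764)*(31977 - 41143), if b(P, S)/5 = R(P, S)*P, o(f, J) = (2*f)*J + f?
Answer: -116994824 + 3849720*I*√7 ≈ -1.1699e+8 + 1.0185e+7*I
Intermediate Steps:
R(U, t) = √(-1 + t)
o(f, J) = f + 2*J*f (o(f, J) = 2*J*f + f = f + 2*J*f)
b(P, S) = 5*P*√(-1 + S) (b(P, S) = 5*(√(-1 + S)*P) = 5*(P*√(-1 + S)) = 5*P*√(-1 + S))
(b(-28, o(-2, 15)) + 12764)*(31977 - 41143) = (5*(-28)*√(-1 - 2*(1 + 2*15)) + 12764)*(31977 - 41143) = (5*(-28)*√(-1 - 2*(1 + 30)) + 12764)*(-9166) = (5*(-28)*√(-1 - 2*31) + 12764)*(-9166) = (5*(-28)*√(-1 - 62) + 12764)*(-9166) = (5*(-28)*√(-63) + 12764)*(-9166) = (5*(-28)*(3*I*√7) + 12764)*(-9166) = (-420*I*√7 + 12764)*(-9166) = (12764 - 420*I*√7)*(-9166) = -116994824 + 3849720*I*√7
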